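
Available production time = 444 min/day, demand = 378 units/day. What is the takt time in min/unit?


Formula: Takt Time = Available Production Time / Customer Demand
Takt = 444 min/day / 378 units/day
Takt = 1.17 min/unit

1.17 min/unit


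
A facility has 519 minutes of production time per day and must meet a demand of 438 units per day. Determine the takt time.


Formula: Takt Time = Available Production Time / Customer Demand
Takt = 519 min/day / 438 units/day
Takt = 1.18 min/unit

1.18 min/unit


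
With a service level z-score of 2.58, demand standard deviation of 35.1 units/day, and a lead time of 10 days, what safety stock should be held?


Formula: SS = z * sigma_d * sqrt(LT)
sqrt(LT) = sqrt(10) = 3.1623
SS = 2.58 * 35.1 * 3.1623
SS = 286.4 units

286.4 units


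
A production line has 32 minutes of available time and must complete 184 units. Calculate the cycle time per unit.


Formula: CT = Available Time / Number of Units
CT = 32 min / 184 units
CT = 0.17 min/unit

0.17 min/unit


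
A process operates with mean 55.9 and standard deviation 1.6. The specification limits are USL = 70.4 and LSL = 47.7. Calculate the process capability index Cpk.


Cpu = (70.4 - 55.9) / (3 * 1.6) = 3.02
Cpl = (55.9 - 47.7) / (3 * 1.6) = 1.71
Cpk = min(3.02, 1.71) = 1.71

1.71


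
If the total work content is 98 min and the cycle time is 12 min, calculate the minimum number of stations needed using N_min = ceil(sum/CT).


Formula: N_min = ceil(Sum of Task Times / Cycle Time)
N_min = ceil(98 min / 12 min) = ceil(8.1667)
N_min = 9 stations

9


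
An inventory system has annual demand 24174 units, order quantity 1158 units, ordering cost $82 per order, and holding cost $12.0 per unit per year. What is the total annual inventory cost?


TC = 24174/1158 * 82 + 1158/2 * 12.0

$8659.80


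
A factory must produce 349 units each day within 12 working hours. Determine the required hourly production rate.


Formula: Production Rate = Daily Demand / Available Hours
Rate = 349 units/day / 12 hours/day
Rate = 29.1 units/hour

29.1 units/hour


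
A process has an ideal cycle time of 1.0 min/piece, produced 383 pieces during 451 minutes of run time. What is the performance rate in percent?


Formula: Performance = (Ideal CT * Total Count) / Run Time * 100
Ideal output time = 1.0 * 383 = 383.0 min
Performance = 383.0 / 451 * 100 = 84.9%

84.9%


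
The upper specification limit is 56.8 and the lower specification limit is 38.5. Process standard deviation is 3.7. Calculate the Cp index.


Cp = (56.8 - 38.5) / (6 * 3.7)

0.82


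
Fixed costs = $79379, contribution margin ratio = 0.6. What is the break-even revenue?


Formula: BER = Fixed Costs / Contribution Margin Ratio
BER = $79379 / 0.6
BER = $132298.33 (to the nearest cent)

$132298.33


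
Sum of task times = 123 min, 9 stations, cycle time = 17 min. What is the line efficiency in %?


Formula: Efficiency = Sum of Task Times / (N_stations * CT) * 100
Total station capacity = 9 stations * 17 min = 153 min
Efficiency = 123 / 153 * 100 = 80.4%

80.4%


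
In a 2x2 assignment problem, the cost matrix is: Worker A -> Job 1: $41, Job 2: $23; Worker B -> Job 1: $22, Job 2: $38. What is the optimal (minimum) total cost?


Option 1: A->1 + B->2 = $41 + $38 = $79
Option 2: A->2 + B->1 = $23 + $22 = $45
Min cost = min($79, $45) = $45

$45


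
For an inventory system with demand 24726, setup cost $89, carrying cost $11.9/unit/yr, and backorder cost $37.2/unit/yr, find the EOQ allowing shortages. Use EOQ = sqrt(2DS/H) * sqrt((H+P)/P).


Formula: EOQ* = sqrt(2DS/H) * sqrt((H+P)/P)
Base EOQ = sqrt(2*24726*89/11.9) = 608.15 units
Correction = sqrt((11.9+37.2)/37.2) = 1.14887
EOQ* = 608.15 * 1.14887 = 698.7 units

698.7 units


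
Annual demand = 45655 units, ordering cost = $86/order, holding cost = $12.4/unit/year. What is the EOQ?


Formula: EOQ = sqrt(2 * D * S / H)
Numerator: 2 * 45655 * 86 = 7852660
2DS/H = 7852660 / 12.4 = 633279.0
EOQ = sqrt(633279.0) = 795.8 units

795.8 units


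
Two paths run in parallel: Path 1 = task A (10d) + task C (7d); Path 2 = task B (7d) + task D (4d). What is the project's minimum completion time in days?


Path 1 = 10 + 7 = 17 days
Path 2 = 7 + 4 = 11 days
Duration = max(17, 11) = 17 days

17 days


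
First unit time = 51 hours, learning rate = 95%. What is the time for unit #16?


Formula: T_n = T_1 * (learning_rate)^(log2(n)) where learning_rate = rate/100
Doublings = log2(16) = 4
T_n = 51 * 0.95^4
T_n = 51 * 0.8145 = 41.5 hours

41.5 hours


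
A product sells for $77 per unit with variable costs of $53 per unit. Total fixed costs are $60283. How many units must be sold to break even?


Formula: BEQ = Fixed Costs / (Price - Variable Cost)
Contribution margin = $77 - $53 = $24/unit
BEQ = ceil($60283 / $24/unit) = ceil(2511.79) = 2512 units

2512 units


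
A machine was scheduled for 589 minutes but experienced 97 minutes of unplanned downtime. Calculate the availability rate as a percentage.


Formula: Availability = (Planned Time - Downtime) / Planned Time * 100
Uptime = 589 - 97 = 492 min
Availability = 492 / 589 * 100 = 83.5%

83.5%


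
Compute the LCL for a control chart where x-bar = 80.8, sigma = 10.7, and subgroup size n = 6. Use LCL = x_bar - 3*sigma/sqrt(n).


LCL = 80.8 - 3 * 10.7 / sqrt(6)

67.7


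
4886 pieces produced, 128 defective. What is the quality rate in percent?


Formula: Quality Rate = Good Pieces / Total Pieces * 100
Good pieces = 4886 - 128 = 4758
QR = 4758 / 4886 * 100 = 97.4%

97.4%


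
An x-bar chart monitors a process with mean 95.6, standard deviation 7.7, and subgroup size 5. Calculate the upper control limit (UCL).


UCL = 95.6 + 3 * 7.7 / sqrt(5)

105.93


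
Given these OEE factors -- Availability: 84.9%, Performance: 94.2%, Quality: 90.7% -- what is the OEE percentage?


Formula: OEE = Availability * Performance * Quality / 10000
A * P = 84.9% * 94.2% / 100 = 79.98%
OEE = 79.98% * 90.7% / 100 = 72.5%

72.5%


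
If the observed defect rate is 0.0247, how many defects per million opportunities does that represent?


DPMO = defect_rate * 1000000 = 0.0247 * 1000000

24700


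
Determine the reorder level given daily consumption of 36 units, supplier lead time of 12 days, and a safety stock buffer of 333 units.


Formula: ROP = (Daily Demand * Lead Time) + Safety Stock
Demand during lead time = 36 * 12 = 432 units
ROP = 432 + 333 = 765 units

765 units


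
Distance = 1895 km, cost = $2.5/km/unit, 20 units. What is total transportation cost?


TC = dist * cost * units = 1895 * 2.5 * 20 = $94750.00

$94750.00


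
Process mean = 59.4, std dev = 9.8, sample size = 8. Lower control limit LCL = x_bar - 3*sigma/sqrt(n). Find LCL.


LCL = 59.4 - 3 * 9.8 / sqrt(8)

49.01


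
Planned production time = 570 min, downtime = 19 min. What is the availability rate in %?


Formula: Availability = (Planned Time - Downtime) / Planned Time * 100
Uptime = 570 - 19 = 551 min
Availability = 551 / 570 * 100 = 96.7%

96.7%


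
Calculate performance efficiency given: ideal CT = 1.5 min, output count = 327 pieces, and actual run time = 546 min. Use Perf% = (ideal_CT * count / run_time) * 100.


Formula: Performance = (Ideal CT * Total Count) / Run Time * 100
Ideal output time = 1.5 * 327 = 490.5 min
Performance = 490.5 / 546 * 100 = 89.8%

89.8%


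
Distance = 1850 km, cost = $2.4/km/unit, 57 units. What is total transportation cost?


TC = dist * cost * units = 1850 * 2.4 * 57 = $253080.00

$253080.00


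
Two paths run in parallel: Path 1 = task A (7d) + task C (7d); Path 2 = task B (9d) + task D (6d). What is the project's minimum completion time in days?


Path 1 = 7 + 7 = 14 days
Path 2 = 9 + 6 = 15 days
Duration = max(14, 15) = 15 days

15 days


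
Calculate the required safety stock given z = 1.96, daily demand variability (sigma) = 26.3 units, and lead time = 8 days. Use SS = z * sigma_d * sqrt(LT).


Formula: SS = z * sigma_d * sqrt(LT)
sqrt(LT) = sqrt(8) = 2.8284
SS = 1.96 * 26.3 * 2.8284
SS = 145.8 units

145.8 units


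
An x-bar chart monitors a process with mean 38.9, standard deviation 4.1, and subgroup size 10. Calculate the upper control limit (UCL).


UCL = 38.9 + 3 * 4.1 / sqrt(10)

42.79


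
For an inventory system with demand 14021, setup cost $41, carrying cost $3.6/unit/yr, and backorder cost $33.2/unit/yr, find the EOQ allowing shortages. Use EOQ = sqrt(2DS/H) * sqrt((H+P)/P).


Formula: EOQ* = sqrt(2DS/H) * sqrt((H+P)/P)
Base EOQ = sqrt(2*14021*41/3.6) = 565.13 units
Correction = sqrt((3.6+33.2)/33.2) = 1.05282
EOQ* = 565.13 * 1.05282 = 595.0 units

595.0 units


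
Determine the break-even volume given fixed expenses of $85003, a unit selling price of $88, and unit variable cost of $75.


Formula: BEQ = Fixed Costs / (Price - Variable Cost)
Contribution margin = $88 - $75 = $13/unit
BEQ = ceil($85003 / $13/unit) = ceil(6538.69) = 6539 units

6539 units


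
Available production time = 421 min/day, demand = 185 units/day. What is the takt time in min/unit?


Formula: Takt Time = Available Production Time / Customer Demand
Takt = 421 min/day / 185 units/day
Takt = 2.28 min/unit

2.28 min/unit


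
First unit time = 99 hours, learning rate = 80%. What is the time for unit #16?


Formula: T_n = T_1 * (learning_rate)^(log2(n)) where learning_rate = rate/100
Doublings = log2(16) = 4
T_n = 99 * 0.8^4
T_n = 99 * 0.4096 = 40.6 hours

40.6 hours


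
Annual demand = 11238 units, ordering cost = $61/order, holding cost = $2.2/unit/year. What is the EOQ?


Formula: EOQ = sqrt(2 * D * S / H)
Numerator: 2 * 11238 * 61 = 1371036
2DS/H = 1371036 / 2.2 = 623198.2
EOQ = sqrt(623198.2) = 789.4 units

789.4 units


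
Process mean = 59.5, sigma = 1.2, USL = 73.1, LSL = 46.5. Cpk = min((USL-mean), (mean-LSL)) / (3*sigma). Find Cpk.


Cpu = (73.1 - 59.5) / (3 * 1.2) = 3.78
Cpl = (59.5 - 46.5) / (3 * 1.2) = 3.61
Cpk = min(3.78, 3.61) = 3.61

3.61


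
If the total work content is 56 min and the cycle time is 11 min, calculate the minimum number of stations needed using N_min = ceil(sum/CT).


Formula: N_min = ceil(Sum of Task Times / Cycle Time)
N_min = ceil(56 min / 11 min) = ceil(5.0909)
N_min = 6 stations

6


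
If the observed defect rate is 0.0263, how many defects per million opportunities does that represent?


DPMO = defect_rate * 1000000 = 0.0263 * 1000000

26300


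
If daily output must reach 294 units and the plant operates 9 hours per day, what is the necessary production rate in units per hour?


Formula: Production Rate = Daily Demand / Available Hours
Rate = 294 units/day / 9 hours/day
Rate = 32.7 units/hour

32.7 units/hour


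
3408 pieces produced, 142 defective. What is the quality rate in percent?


Formula: Quality Rate = Good Pieces / Total Pieces * 100
Good pieces = 3408 - 142 = 3266
QR = 3266 / 3408 * 100 = 95.8%

95.8%


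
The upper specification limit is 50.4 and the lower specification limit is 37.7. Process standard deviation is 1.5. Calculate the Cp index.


Cp = (50.4 - 37.7) / (6 * 1.5)

1.41


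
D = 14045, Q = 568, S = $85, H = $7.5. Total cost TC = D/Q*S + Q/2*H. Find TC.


TC = 14045/568 * 85 + 568/2 * 7.5

$4231.80


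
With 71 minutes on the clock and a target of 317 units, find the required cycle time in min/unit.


Formula: CT = Available Time / Number of Units
CT = 71 min / 317 units
CT = 0.22 min/unit

0.22 min/unit


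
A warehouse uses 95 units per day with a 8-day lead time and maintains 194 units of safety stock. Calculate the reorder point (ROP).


Formula: ROP = (Daily Demand * Lead Time) + Safety Stock
Demand during lead time = 95 * 8 = 760 units
ROP = 760 + 194 = 954 units

954 units


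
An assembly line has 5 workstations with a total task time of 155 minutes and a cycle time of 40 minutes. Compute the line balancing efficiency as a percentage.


Formula: Efficiency = Sum of Task Times / (N_stations * CT) * 100
Total station capacity = 5 stations * 40 min = 200 min
Efficiency = 155 / 200 * 100 = 77.5%

77.5%


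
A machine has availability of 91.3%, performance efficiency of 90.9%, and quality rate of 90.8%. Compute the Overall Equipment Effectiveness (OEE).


Formula: OEE = Availability * Performance * Quality / 10000
A * P = 91.3% * 90.9% / 100 = 82.99%
OEE = 82.99% * 90.8% / 100 = 75.4%

75.4%


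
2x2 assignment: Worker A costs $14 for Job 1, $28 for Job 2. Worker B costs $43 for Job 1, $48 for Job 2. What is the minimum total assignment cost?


Option 1: A->1 + B->2 = $14 + $48 = $62
Option 2: A->2 + B->1 = $28 + $43 = $71
Min cost = min($62, $71) = $62

$62


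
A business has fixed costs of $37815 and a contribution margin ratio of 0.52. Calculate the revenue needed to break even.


Formula: BER = Fixed Costs / Contribution Margin Ratio
BER = $37815 / 0.52
BER = $72721.15 (to the nearest cent)

$72721.15


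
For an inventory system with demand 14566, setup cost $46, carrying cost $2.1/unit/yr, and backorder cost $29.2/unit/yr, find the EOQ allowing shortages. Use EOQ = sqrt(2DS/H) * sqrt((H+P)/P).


Formula: EOQ* = sqrt(2DS/H) * sqrt((H+P)/P)
Base EOQ = sqrt(2*14566*46/2.1) = 798.83 units
Correction = sqrt((2.1+29.2)/29.2) = 1.03533
EOQ* = 798.83 * 1.03533 = 827.1 units

827.1 units


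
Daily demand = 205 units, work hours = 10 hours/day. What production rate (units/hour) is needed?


Formula: Production Rate = Daily Demand / Available Hours
Rate = 205 units/day / 10 hours/day
Rate = 20.5 units/hour

20.5 units/hour


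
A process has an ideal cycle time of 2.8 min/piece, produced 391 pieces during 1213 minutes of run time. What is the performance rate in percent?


Formula: Performance = (Ideal CT * Total Count) / Run Time * 100
Ideal output time = 2.8 * 391 = 1094.8 min
Performance = 1094.8 / 1213 * 100 = 90.3%

90.3%


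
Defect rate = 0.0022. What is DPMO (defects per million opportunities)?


DPMO = defect_rate * 1000000 = 0.0022 * 1000000

2200


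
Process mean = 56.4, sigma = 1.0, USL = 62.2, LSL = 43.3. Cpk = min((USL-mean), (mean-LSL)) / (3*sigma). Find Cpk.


Cpu = (62.2 - 56.4) / (3 * 1.0) = 1.93
Cpl = (56.4 - 43.3) / (3 * 1.0) = 4.37
Cpk = min(1.93, 4.37) = 1.93

1.93


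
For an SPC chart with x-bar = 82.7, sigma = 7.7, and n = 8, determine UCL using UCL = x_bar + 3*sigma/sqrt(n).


UCL = 82.7 + 3 * 7.7 / sqrt(8)

90.87


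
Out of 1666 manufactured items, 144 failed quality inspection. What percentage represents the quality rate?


Formula: Quality Rate = Good Pieces / Total Pieces * 100
Good pieces = 1666 - 144 = 1522
QR = 1522 / 1666 * 100 = 91.4%

91.4%


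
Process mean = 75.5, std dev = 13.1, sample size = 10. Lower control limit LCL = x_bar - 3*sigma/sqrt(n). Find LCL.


LCL = 75.5 - 3 * 13.1 / sqrt(10)

63.07


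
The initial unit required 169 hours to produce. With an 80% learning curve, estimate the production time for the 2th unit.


Formula: T_n = T_1 * (learning_rate)^(log2(n)) where learning_rate = rate/100
Doublings = log2(2) = 1
T_n = 169 * 0.8^1
T_n = 169 * 0.8 = 135.2 hours

135.2 hours


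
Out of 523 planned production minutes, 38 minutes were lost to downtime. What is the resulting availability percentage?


Formula: Availability = (Planned Time - Downtime) / Planned Time * 100
Uptime = 523 - 38 = 485 min
Availability = 485 / 523 * 100 = 92.7%

92.7%


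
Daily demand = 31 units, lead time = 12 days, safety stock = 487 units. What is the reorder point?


Formula: ROP = (Daily Demand * Lead Time) + Safety Stock
Demand during lead time = 31 * 12 = 372 units
ROP = 372 + 487 = 859 units

859 units


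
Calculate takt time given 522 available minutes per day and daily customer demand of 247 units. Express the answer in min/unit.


Formula: Takt Time = Available Production Time / Customer Demand
Takt = 522 min/day / 247 units/day
Takt = 2.11 min/unit

2.11 min/unit


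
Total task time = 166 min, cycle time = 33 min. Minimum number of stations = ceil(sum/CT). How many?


Formula: N_min = ceil(Sum of Task Times / Cycle Time)
N_min = ceil(166 min / 33 min) = ceil(5.0303)
N_min = 6 stations

6


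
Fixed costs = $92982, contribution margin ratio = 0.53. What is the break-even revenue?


Formula: BER = Fixed Costs / Contribution Margin Ratio
BER = $92982 / 0.53
BER = $175437.74 (to the nearest cent)

$175437.74


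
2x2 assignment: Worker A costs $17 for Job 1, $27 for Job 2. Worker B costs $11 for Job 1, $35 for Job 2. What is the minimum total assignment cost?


Option 1: A->1 + B->2 = $17 + $35 = $52
Option 2: A->2 + B->1 = $27 + $11 = $38
Min cost = min($52, $38) = $38

$38


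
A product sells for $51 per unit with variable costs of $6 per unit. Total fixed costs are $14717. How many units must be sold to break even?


Formula: BEQ = Fixed Costs / (Price - Variable Cost)
Contribution margin = $51 - $6 = $45/unit
BEQ = ceil($14717 / $45/unit) = ceil(327.04) = 328 units

328 units


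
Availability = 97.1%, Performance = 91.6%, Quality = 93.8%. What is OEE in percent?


Formula: OEE = Availability * Performance * Quality / 10000
A * P = 97.1% * 91.6% / 100 = 88.94%
OEE = 88.94% * 93.8% / 100 = 83.4%

83.4%


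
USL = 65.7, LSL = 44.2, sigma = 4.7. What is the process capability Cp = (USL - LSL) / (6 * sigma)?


Cp = (65.7 - 44.2) / (6 * 4.7)

0.76


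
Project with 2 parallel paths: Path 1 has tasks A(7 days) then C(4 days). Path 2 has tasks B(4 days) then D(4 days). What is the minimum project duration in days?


Path 1 = 7 + 4 = 11 days
Path 2 = 4 + 4 = 8 days
Duration = max(11, 8) = 11 days

11 days


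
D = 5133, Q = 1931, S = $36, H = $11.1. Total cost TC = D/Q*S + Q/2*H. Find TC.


TC = 5133/1931 * 36 + 1931/2 * 11.1

$10812.75


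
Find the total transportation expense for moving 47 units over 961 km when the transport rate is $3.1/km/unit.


TC = dist * cost * units = 961 * 3.1 * 47 = $140017.70

$140017.70


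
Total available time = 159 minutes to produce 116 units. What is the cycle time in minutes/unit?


Formula: CT = Available Time / Number of Units
CT = 159 min / 116 units
CT = 1.37 min/unit

1.37 min/unit


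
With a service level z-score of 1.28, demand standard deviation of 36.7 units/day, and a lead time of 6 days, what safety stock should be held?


Formula: SS = z * sigma_d * sqrt(LT)
sqrt(LT) = sqrt(6) = 2.4495
SS = 1.28 * 36.7 * 2.4495
SS = 115.1 units

115.1 units


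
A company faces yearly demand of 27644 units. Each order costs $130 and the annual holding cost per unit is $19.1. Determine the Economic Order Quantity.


Formula: EOQ = sqrt(2 * D * S / H)
Numerator: 2 * 27644 * 130 = 7187440
2DS/H = 7187440 / 19.1 = 376305.8
EOQ = sqrt(376305.8) = 613.4 units

613.4 units


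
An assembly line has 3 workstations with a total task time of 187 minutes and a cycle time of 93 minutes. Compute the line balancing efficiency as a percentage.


Formula: Efficiency = Sum of Task Times / (N_stations * CT) * 100
Total station capacity = 3 stations * 93 min = 279 min
Efficiency = 187 / 279 * 100 = 67.0%

67.0%


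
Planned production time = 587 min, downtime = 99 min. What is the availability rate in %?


Formula: Availability = (Planned Time - Downtime) / Planned Time * 100
Uptime = 587 - 99 = 488 min
Availability = 488 / 587 * 100 = 83.1%

83.1%


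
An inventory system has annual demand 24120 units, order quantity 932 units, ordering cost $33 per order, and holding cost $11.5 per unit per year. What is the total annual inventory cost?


TC = 24120/932 * 33 + 932/2 * 11.5

$6213.03


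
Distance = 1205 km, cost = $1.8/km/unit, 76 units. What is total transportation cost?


TC = dist * cost * units = 1205 * 1.8 * 76 = $164844.00

$164844.00


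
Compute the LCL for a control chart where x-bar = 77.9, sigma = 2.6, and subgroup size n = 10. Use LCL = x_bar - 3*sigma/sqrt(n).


LCL = 77.9 - 3 * 2.6 / sqrt(10)

75.43


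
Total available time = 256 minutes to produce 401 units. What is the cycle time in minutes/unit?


Formula: CT = Available Time / Number of Units
CT = 256 min / 401 units
CT = 0.64 min/unit

0.64 min/unit


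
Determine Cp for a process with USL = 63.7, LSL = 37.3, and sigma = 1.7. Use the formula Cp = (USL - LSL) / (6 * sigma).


Cp = (63.7 - 37.3) / (6 * 1.7)

2.59


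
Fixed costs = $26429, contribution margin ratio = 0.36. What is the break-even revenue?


Formula: BER = Fixed Costs / Contribution Margin Ratio
BER = $26429 / 0.36
BER = $73413.89 (to the nearest cent)

$73413.89


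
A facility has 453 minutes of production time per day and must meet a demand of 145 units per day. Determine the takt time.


Formula: Takt Time = Available Production Time / Customer Demand
Takt = 453 min/day / 145 units/day
Takt = 3.12 min/unit

3.12 min/unit


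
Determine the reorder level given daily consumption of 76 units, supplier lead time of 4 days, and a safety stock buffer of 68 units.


Formula: ROP = (Daily Demand * Lead Time) + Safety Stock
Demand during lead time = 76 * 4 = 304 units
ROP = 304 + 68 = 372 units

372 units


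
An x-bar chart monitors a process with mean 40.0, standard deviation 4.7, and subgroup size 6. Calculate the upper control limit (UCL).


UCL = 40.0 + 3 * 4.7 / sqrt(6)

45.76


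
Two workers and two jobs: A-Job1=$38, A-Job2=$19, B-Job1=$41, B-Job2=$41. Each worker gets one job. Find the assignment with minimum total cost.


Option 1: A->1 + B->2 = $38 + $41 = $79
Option 2: A->2 + B->1 = $19 + $41 = $60
Min cost = min($79, $60) = $60

$60


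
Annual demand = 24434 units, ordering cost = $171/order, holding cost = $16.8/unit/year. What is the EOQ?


Formula: EOQ = sqrt(2 * D * S / H)
Numerator: 2 * 24434 * 171 = 8356428
2DS/H = 8356428 / 16.8 = 497406.4
EOQ = sqrt(497406.4) = 705.3 units

705.3 units


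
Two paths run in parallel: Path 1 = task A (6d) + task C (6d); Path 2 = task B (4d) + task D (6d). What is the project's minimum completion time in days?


Path 1 = 6 + 6 = 12 days
Path 2 = 4 + 6 = 10 days
Duration = max(12, 10) = 12 days

12 days


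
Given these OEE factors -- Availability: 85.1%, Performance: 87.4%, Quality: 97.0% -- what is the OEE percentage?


Formula: OEE = Availability * Performance * Quality / 10000
A * P = 85.1% * 87.4% / 100 = 74.38%
OEE = 74.38% * 97.0% / 100 = 72.1%

72.1%


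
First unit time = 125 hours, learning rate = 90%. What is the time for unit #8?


Formula: T_n = T_1 * (learning_rate)^(log2(n)) where learning_rate = rate/100
Doublings = log2(8) = 3
T_n = 125 * 0.9^3
T_n = 125 * 0.729 = 91.1 hours

91.1 hours


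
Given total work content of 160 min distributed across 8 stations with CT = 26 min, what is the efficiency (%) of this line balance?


Formula: Efficiency = Sum of Task Times / (N_stations * CT) * 100
Total station capacity = 8 stations * 26 min = 208 min
Efficiency = 160 / 208 * 100 = 76.9%

76.9%


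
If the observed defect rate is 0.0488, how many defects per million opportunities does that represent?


DPMO = defect_rate * 1000000 = 0.0488 * 1000000

48800


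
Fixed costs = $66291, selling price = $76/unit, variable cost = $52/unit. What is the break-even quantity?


Formula: BEQ = Fixed Costs / (Price - Variable Cost)
Contribution margin = $76 - $52 = $24/unit
BEQ = ceil($66291 / $24/unit) = ceil(2762.12) = 2763 units

2763 units


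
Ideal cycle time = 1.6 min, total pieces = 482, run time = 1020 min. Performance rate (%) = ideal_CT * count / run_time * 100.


Formula: Performance = (Ideal CT * Total Count) / Run Time * 100
Ideal output time = 1.6 * 482 = 771.2 min
Performance = 771.2 / 1020 * 100 = 75.6%

75.6%


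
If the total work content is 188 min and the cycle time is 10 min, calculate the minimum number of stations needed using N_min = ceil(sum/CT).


Formula: N_min = ceil(Sum of Task Times / Cycle Time)
N_min = ceil(188 min / 10 min) = ceil(18.8)
N_min = 19 stations

19


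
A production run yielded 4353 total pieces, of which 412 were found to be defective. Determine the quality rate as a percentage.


Formula: Quality Rate = Good Pieces / Total Pieces * 100
Good pieces = 4353 - 412 = 3941
QR = 3941 / 4353 * 100 = 90.5%

90.5%


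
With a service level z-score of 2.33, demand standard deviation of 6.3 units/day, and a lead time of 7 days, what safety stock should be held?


Formula: SS = z * sigma_d * sqrt(LT)
sqrt(LT) = sqrt(7) = 2.6458
SS = 2.33 * 6.3 * 2.6458
SS = 38.8 units

38.8 units


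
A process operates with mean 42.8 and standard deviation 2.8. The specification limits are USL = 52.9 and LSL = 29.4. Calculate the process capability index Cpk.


Cpu = (52.9 - 42.8) / (3 * 2.8) = 1.2
Cpl = (42.8 - 29.4) / (3 * 2.8) = 1.6
Cpk = min(1.2, 1.6) = 1.2

1.2


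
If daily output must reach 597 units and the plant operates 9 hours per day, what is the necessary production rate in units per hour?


Formula: Production Rate = Daily Demand / Available Hours
Rate = 597 units/day / 9 hours/day
Rate = 66.3 units/hour

66.3 units/hour


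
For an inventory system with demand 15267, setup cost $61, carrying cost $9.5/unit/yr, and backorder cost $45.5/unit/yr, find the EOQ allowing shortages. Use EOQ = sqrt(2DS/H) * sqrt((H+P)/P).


Formula: EOQ* = sqrt(2DS/H) * sqrt((H+P)/P)
Base EOQ = sqrt(2*15267*61/9.5) = 442.79 units
Correction = sqrt((9.5+45.5)/45.5) = 1.09945
EOQ* = 442.79 * 1.09945 = 486.8 units

486.8 units


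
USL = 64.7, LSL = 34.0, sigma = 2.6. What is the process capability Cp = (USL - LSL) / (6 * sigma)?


Cp = (64.7 - 34.0) / (6 * 2.6)

1.97


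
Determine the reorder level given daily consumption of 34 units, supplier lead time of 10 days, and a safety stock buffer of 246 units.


Formula: ROP = (Daily Demand * Lead Time) + Safety Stock
Demand during lead time = 34 * 10 = 340 units
ROP = 340 + 246 = 586 units

586 units


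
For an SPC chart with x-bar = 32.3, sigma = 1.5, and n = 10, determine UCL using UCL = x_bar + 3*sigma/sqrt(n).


UCL = 32.3 + 3 * 1.5 / sqrt(10)

33.72


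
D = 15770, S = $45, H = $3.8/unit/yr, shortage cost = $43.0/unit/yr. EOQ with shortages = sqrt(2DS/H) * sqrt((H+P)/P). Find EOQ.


Formula: EOQ* = sqrt(2DS/H) * sqrt((H+P)/P)
Base EOQ = sqrt(2*15770*45/3.8) = 611.15 units
Correction = sqrt((3.8+43.0)/43.0) = 1.04325
EOQ* = 611.15 * 1.04325 = 637.6 units

637.6 units


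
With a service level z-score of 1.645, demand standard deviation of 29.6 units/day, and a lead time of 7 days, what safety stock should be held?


Formula: SS = z * sigma_d * sqrt(LT)
sqrt(LT) = sqrt(7) = 2.6458
SS = 1.645 * 29.6 * 2.6458
SS = 128.8 units

128.8 units


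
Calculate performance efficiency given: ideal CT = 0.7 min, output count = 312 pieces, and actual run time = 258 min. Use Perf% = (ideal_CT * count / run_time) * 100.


Formula: Performance = (Ideal CT * Total Count) / Run Time * 100
Ideal output time = 0.7 * 312 = 218.4 min
Performance = 218.4 / 258 * 100 = 84.7%

84.7%


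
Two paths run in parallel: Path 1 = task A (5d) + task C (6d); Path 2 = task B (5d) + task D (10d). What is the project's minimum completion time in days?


Path 1 = 5 + 6 = 11 days
Path 2 = 5 + 10 = 15 days
Duration = max(11, 15) = 15 days

15 days


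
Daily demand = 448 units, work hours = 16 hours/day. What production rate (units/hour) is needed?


Formula: Production Rate = Daily Demand / Available Hours
Rate = 448 units/day / 16 hours/day
Rate = 28.0 units/hour

28.0 units/hour


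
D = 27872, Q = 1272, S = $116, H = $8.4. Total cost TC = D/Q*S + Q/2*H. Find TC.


TC = 27872/1272 * 116 + 1272/2 * 8.4

$7884.19


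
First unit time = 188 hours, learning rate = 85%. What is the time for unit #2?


Formula: T_n = T_1 * (learning_rate)^(log2(n)) where learning_rate = rate/100
Doublings = log2(2) = 1
T_n = 188 * 0.85^1
T_n = 188 * 0.85 = 159.8 hours

159.8 hours


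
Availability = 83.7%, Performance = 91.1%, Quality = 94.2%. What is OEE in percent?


Formula: OEE = Availability * Performance * Quality / 10000
A * P = 83.7% * 91.1% / 100 = 76.25%
OEE = 76.25% * 94.2% / 100 = 71.8%

71.8%


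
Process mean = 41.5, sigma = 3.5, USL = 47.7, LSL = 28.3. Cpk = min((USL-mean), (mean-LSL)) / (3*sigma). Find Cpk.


Cpu = (47.7 - 41.5) / (3 * 3.5) = 0.59
Cpl = (41.5 - 28.3) / (3 * 3.5) = 1.26
Cpk = min(0.59, 1.26) = 0.59

0.59


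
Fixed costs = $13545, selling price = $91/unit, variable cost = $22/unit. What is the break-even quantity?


Formula: BEQ = Fixed Costs / (Price - Variable Cost)
Contribution margin = $91 - $22 = $69/unit
BEQ = ceil($13545 / $69/unit) = ceil(196.3) = 197 units

197 units


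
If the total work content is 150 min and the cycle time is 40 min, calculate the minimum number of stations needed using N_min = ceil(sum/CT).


Formula: N_min = ceil(Sum of Task Times / Cycle Time)
N_min = ceil(150 min / 40 min) = ceil(3.75)
N_min = 4 stations

4


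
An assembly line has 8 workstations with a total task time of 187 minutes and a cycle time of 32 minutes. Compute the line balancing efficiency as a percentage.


Formula: Efficiency = Sum of Task Times / (N_stations * CT) * 100
Total station capacity = 8 stations * 32 min = 256 min
Efficiency = 187 / 256 * 100 = 73.0%

73.0%


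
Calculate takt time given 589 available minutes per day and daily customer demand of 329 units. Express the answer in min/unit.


Formula: Takt Time = Available Production Time / Customer Demand
Takt = 589 min/day / 329 units/day
Takt = 1.79 min/unit

1.79 min/unit


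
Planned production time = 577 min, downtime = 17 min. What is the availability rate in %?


Formula: Availability = (Planned Time - Downtime) / Planned Time * 100
Uptime = 577 - 17 = 560 min
Availability = 560 / 577 * 100 = 97.1%

97.1%


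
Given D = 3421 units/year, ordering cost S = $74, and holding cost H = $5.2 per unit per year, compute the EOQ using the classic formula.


Formula: EOQ = sqrt(2 * D * S / H)
Numerator: 2 * 3421 * 74 = 506308
2DS/H = 506308 / 5.2 = 97366.9
EOQ = sqrt(97366.9) = 312.0 units

312.0 units


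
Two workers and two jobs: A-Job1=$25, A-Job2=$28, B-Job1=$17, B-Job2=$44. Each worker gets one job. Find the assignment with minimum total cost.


Option 1: A->1 + B->2 = $25 + $44 = $69
Option 2: A->2 + B->1 = $28 + $17 = $45
Min cost = min($69, $45) = $45

$45


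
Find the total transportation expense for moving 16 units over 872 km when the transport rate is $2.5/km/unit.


TC = dist * cost * units = 872 * 2.5 * 16 = $34880.00

$34880.00


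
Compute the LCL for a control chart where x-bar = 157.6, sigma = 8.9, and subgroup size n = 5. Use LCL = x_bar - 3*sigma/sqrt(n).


LCL = 157.6 - 3 * 8.9 / sqrt(5)

145.66


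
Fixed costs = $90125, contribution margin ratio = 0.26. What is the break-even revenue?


Formula: BER = Fixed Costs / Contribution Margin Ratio
BER = $90125 / 0.26
BER = $346634.62 (to the nearest cent)

$346634.62


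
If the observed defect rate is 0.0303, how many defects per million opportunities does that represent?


DPMO = defect_rate * 1000000 = 0.0303 * 1000000

30300


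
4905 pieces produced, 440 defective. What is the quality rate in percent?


Formula: Quality Rate = Good Pieces / Total Pieces * 100
Good pieces = 4905 - 440 = 4465
QR = 4465 / 4905 * 100 = 91.0%

91.0%


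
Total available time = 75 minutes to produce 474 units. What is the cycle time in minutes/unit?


Formula: CT = Available Time / Number of Units
CT = 75 min / 474 units
CT = 0.16 min/unit

0.16 min/unit


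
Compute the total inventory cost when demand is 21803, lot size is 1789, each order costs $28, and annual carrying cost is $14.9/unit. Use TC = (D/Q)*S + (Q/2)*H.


TC = 21803/1789 * 28 + 1789/2 * 14.9

$13669.29


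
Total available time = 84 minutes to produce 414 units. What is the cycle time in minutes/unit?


Formula: CT = Available Time / Number of Units
CT = 84 min / 414 units
CT = 0.2 min/unit

0.2 min/unit


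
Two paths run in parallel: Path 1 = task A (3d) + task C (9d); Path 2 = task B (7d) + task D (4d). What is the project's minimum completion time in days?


Path 1 = 3 + 9 = 12 days
Path 2 = 7 + 4 = 11 days
Duration = max(12, 11) = 12 days

12 days


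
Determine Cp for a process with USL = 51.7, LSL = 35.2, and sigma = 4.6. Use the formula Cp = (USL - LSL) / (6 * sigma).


Cp = (51.7 - 35.2) / (6 * 4.6)

0.6


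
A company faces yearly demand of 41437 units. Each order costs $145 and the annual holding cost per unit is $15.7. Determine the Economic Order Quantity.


Formula: EOQ = sqrt(2 * D * S / H)
Numerator: 2 * 41437 * 145 = 12016730
2DS/H = 12016730 / 15.7 = 765396.8
EOQ = sqrt(765396.8) = 874.9 units

874.9 units


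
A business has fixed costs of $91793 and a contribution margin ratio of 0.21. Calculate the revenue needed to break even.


Formula: BER = Fixed Costs / Contribution Margin Ratio
BER = $91793 / 0.21
BER = $437109.52 (to the nearest cent)

$437109.52


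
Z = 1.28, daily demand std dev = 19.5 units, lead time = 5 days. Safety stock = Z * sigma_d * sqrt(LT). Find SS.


Formula: SS = z * sigma_d * sqrt(LT)
sqrt(LT) = sqrt(5) = 2.2361
SS = 1.28 * 19.5 * 2.2361
SS = 55.8 units

55.8 units


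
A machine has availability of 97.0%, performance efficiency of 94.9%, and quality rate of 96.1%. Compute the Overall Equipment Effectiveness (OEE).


Formula: OEE = Availability * Performance * Quality / 10000
A * P = 97.0% * 94.9% / 100 = 92.05%
OEE = 92.05% * 96.1% / 100 = 88.5%

88.5%


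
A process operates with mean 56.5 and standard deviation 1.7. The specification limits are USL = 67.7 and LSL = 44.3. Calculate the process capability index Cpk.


Cpu = (67.7 - 56.5) / (3 * 1.7) = 2.2
Cpl = (56.5 - 44.3) / (3 * 1.7) = 2.39
Cpk = min(2.2, 2.39) = 2.2

2.2


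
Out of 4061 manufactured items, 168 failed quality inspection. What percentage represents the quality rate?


Formula: Quality Rate = Good Pieces / Total Pieces * 100
Good pieces = 4061 - 168 = 3893
QR = 3893 / 4061 * 100 = 95.9%

95.9%


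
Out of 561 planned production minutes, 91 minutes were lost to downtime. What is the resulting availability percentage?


Formula: Availability = (Planned Time - Downtime) / Planned Time * 100
Uptime = 561 - 91 = 470 min
Availability = 470 / 561 * 100 = 83.8%

83.8%


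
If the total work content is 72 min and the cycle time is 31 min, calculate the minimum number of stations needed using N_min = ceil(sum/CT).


Formula: N_min = ceil(Sum of Task Times / Cycle Time)
N_min = ceil(72 min / 31 min) = ceil(2.3226)
N_min = 3 stations

3


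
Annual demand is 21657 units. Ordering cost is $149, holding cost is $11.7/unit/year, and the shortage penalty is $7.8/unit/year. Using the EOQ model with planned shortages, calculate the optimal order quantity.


Formula: EOQ* = sqrt(2DS/H) * sqrt((H+P)/P)
Base EOQ = sqrt(2*21657*149/11.7) = 742.7 units
Correction = sqrt((11.7+7.8)/7.8) = 1.58114
EOQ* = 742.7 * 1.58114 = 1174.3 units

1174.3 units


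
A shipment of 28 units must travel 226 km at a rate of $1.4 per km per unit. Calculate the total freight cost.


TC = dist * cost * units = 226 * 1.4 * 28 = $8859.20

$8859.20


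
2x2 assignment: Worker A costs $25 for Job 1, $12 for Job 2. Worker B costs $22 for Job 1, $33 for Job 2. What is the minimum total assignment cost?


Option 1: A->1 + B->2 = $25 + $33 = $58
Option 2: A->2 + B->1 = $12 + $22 = $34
Min cost = min($58, $34) = $34

$34


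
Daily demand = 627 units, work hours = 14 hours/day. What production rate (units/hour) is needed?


Formula: Production Rate = Daily Demand / Available Hours
Rate = 627 units/day / 14 hours/day
Rate = 44.8 units/hour

44.8 units/hour


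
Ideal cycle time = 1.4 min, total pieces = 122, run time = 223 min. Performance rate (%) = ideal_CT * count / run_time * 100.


Formula: Performance = (Ideal CT * Total Count) / Run Time * 100
Ideal output time = 1.4 * 122 = 170.8 min
Performance = 170.8 / 223 * 100 = 76.6%

76.6%


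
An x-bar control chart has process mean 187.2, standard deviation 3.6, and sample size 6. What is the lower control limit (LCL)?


LCL = 187.2 - 3 * 3.6 / sqrt(6)

182.79


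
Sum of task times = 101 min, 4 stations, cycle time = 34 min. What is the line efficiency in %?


Formula: Efficiency = Sum of Task Times / (N_stations * CT) * 100
Total station capacity = 4 stations * 34 min = 136 min
Efficiency = 101 / 136 * 100 = 74.3%

74.3%


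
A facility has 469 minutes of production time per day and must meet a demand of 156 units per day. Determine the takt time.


Formula: Takt Time = Available Production Time / Customer Demand
Takt = 469 min/day / 156 units/day
Takt = 3.01 min/unit

3.01 min/unit


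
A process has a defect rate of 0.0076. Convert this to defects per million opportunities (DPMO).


DPMO = defect_rate * 1000000 = 0.0076 * 1000000

7600


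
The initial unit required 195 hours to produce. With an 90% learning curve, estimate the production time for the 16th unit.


Formula: T_n = T_1 * (learning_rate)^(log2(n)) where learning_rate = rate/100
Doublings = log2(16) = 4
T_n = 195 * 0.9^4
T_n = 195 * 0.6561 = 127.9 hours

127.9 hours


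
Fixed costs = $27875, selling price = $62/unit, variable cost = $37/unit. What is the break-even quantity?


Formula: BEQ = Fixed Costs / (Price - Variable Cost)
Contribution margin = $62 - $37 = $25/unit
BEQ = ceil($27875 / $25/unit) = ceil(1115.0) = 1115 units

1115 units


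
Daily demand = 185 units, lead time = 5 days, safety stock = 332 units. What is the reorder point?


Formula: ROP = (Daily Demand * Lead Time) + Safety Stock
Demand during lead time = 185 * 5 = 925 units
ROP = 925 + 332 = 1257 units

1257 units


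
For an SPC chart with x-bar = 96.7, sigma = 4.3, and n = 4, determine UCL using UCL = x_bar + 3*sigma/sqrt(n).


UCL = 96.7 + 3 * 4.3 / sqrt(4)

103.15


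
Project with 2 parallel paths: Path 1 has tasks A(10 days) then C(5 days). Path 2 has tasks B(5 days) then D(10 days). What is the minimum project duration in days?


Path 1 = 10 + 5 = 15 days
Path 2 = 5 + 10 = 15 days
Duration = max(15, 15) = 15 days

15 days


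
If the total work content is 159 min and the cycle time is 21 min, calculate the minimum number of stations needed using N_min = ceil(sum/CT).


Formula: N_min = ceil(Sum of Task Times / Cycle Time)
N_min = ceil(159 min / 21 min) = ceil(7.5714)
N_min = 8 stations

8


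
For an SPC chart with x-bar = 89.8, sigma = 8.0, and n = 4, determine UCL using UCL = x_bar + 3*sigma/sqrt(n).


UCL = 89.8 + 3 * 8.0 / sqrt(4)

101.8


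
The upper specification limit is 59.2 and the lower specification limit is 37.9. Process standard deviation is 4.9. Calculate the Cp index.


Cp = (59.2 - 37.9) / (6 * 4.9)

0.72


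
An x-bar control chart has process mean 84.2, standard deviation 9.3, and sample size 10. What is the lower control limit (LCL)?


LCL = 84.2 - 3 * 9.3 / sqrt(10)

75.38


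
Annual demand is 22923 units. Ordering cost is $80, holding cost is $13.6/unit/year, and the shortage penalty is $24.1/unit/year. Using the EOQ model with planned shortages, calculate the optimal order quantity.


Formula: EOQ* = sqrt(2DS/H) * sqrt((H+P)/P)
Base EOQ = sqrt(2*22923*80/13.6) = 519.31 units
Correction = sqrt((13.6+24.1)/24.1) = 1.25073
EOQ* = 519.31 * 1.25073 = 649.5 units

649.5 units


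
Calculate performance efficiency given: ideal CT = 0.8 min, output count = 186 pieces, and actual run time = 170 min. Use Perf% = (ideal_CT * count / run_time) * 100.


Formula: Performance = (Ideal CT * Total Count) / Run Time * 100
Ideal output time = 0.8 * 186 = 148.8 min
Performance = 148.8 / 170 * 100 = 87.5%

87.5%
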